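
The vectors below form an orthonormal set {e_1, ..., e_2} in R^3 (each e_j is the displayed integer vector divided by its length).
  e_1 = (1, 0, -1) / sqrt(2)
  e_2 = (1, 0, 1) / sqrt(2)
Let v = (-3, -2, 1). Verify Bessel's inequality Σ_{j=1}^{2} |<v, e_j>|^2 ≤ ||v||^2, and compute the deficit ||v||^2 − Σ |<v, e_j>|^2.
Σ |<v, e_j>|^2 = 10; ||v||^2 = 14; deficit = 4

Write each e_j = u_j / sqrt(<u_j, u_j>) where u_j is the displayed integer vector. Then <v, e_j> = <v, u_j> / sqrt(<u_j, u_j>), so |<v, e_j>|^2 = <v, u_j>^2 / <u_j, u_j>.
Coefficients: <v, e_1> = -4/sqrt(2), <v, e_2> = -2/sqrt(2).
Square and sum: Σ |<v, e_j>|^2 = 10.
Compute ||v||^2 = v·v = 14.
Deficit = 14 − 10 = 4 ≥ 0, confirming Bessel's inequality. (The deficit equals ||v − Σ <v,e_j> e_j||^2, the squared distance from v to span{e_j}.)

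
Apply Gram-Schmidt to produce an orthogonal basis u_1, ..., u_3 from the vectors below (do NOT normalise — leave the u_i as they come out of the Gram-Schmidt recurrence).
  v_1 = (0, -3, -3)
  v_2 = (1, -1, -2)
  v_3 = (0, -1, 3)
Orthogonal basis:
  u_1 = (0, -3, -3)
  u_2 = (1, 1/2, -1/2)
  u_3 = (4/3, -4/3, 4/3)

Apply the Gram-Schmidt recurrence
  u_1 = v_1
  u_i = v_i − Σ_{j<i} ((v_i · u_j) / (u_j · u_j)) · u_j.

Step by step this gives:
  u_1 = (0, -3, -3)
  u_2 = (1, 1/2, -1/2)
  u_3 = (4/3, -4/3, 4/3)

Orthogonality check:
  u_2 · u_1 = 0 (should be 0)
  u_3 · u_1 = 0 (should be 0)
  u_3 · u_2 = 0 (should be 0)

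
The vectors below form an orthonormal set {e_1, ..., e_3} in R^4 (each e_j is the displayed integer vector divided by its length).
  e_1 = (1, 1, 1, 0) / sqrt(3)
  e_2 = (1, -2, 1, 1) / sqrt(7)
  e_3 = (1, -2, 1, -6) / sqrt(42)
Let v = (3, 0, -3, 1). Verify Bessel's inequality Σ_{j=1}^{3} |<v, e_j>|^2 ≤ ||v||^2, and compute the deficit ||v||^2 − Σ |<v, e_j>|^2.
Σ |<v, e_j>|^2 = 1; ||v||^2 = 19; deficit = 18

Write each e_j = u_j / sqrt(<u_j, u_j>) where u_j is the displayed integer vector. Then <v, e_j> = <v, u_j> / sqrt(<u_j, u_j>), so |<v, e_j>|^2 = <v, u_j>^2 / <u_j, u_j>.
Coefficients: <v, e_1> = 0/sqrt(3), <v, e_2> = 1/sqrt(7), <v, e_3> = -6/sqrt(42).
Square and sum: Σ |<v, e_j>|^2 = 1.
Compute ||v||^2 = v·v = 19.
Deficit = 19 − 1 = 18 ≥ 0, confirming Bessel's inequality. (The deficit equals ||v − Σ <v,e_j> e_j||^2, the squared distance from v to span{e_j}.)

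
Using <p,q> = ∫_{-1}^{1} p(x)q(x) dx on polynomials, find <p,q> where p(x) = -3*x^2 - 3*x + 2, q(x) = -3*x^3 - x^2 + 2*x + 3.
<p,q> = 82/15

Expand the product: p(x)·q(x) = 9*x^5 + 12*x^4 - 9*x^3 - 17*x^2 - 5*x + 6.
∫_{-1}^{1} of each monomial x^k gives [2/(k+1) if k even, 0 if k odd]. Integrating term-by-term (or equivalently evaluating the antiderivative F(x) = 3*x^6/2 + 12*x^5/5 - 9*x^4/4 - 17*x^3/3 - 5*x^2/2 + 6*x at the endpoints):
  F(1) − F(−1) = -31/60 − (-359/60) = 82/15.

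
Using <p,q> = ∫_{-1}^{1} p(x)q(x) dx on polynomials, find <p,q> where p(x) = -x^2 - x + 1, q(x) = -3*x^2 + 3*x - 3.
<p,q> = -34/5

Expand the product: p(x)·q(x) = 3*x^4 - 3*x^2 + 6*x - 3.
∫_{-1}^{1} of each monomial x^k gives [2/(k+1) if k even, 0 if k odd]. Integrating term-by-term (or equivalently evaluating the antiderivative F(x) = 3*x^5/5 - x^3 + 3*x^2 - 3*x at the endpoints):
  F(1) − F(−1) = -2/5 − (32/5) = -34/5.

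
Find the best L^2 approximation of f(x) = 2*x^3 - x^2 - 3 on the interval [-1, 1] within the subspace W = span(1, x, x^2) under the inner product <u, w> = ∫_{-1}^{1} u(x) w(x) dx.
g(x) = -x^2 + 6*x/5 - 3

The best approximation g ∈ W is the orthogonal projection of f onto W. Writing g = a_0 + a_1 x + a_2 x^2, the coefficients solve the normal equations G · a = b where
  G_{ij} = <φ_i, φ_j> and b_i = <f, φ_i>, with φ_0 = 1, φ_1 = x, φ_2 = x^2.
G =
  [2, 0, 2/3]
  [0, 2/3, 0]
  [2/3, 0, 2/5],
b = (-20/3, 4/5, -12/5).
Solving gives a_0 = -3, a_1 = 6/5, a_2 = -1, so
  g(x) = -x^2 + 6*x/5 - 3.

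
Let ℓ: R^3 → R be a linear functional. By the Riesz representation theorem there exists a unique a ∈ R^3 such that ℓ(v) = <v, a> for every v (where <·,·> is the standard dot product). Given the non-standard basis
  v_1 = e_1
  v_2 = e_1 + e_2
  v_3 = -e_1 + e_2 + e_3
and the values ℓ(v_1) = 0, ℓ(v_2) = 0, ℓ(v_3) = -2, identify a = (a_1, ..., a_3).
a = (0, 0, -2)

Write a = (a_1, ..., a_3) in the standard basis. For each basis vector v_i, ℓ(v_i) = <v_i, a> is a linear equation in the a_j's. Collect the n equations into a matrix system V a = ℓ, where row i of V is v_i (expressed in the standard basis). Since V is invertible (lower-triangular with 1s on the diagonal, up to permutation), solve by back-substitution:
  V =
[[1, 0, 0],
 [1, 1, 0],
 [-1, 1, 1]]
  V a = (0, 0, -2)
Solving gives a = (0, 0, -2).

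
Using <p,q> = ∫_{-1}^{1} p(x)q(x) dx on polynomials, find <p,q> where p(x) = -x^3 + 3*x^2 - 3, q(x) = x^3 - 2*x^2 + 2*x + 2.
<p,q> = -262/35

Expand the product: p(x)·q(x) = -x^6 + 5*x^5 - 8*x^4 + x^3 + 12*x^2 - 6*x - 6.
∫_{-1}^{1} of each monomial x^k gives [2/(k+1) if k even, 0 if k odd]. Integrating term-by-term (or equivalently evaluating the antiderivative F(x) = -x^7/7 + 5*x^6/6 - 8*x^5/5 + x^4/4 + 4*x^3 - 3*x^2 - 6*x at the endpoints):
  F(1) − F(−1) = -2377/420 − (767/420) = -262/35.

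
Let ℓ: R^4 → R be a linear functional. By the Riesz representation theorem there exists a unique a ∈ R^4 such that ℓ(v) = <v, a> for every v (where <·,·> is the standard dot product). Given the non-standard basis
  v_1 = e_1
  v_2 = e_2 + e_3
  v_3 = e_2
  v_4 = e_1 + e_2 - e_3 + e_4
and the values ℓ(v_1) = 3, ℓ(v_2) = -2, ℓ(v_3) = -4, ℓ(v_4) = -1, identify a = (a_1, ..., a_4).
a = (3, -4, 2, 2)

Write a = (a_1, ..., a_4) in the standard basis. For each basis vector v_i, ℓ(v_i) = <v_i, a> is a linear equation in the a_j's. Collect the n equations into a matrix system V a = ℓ, where row i of V is v_i (expressed in the standard basis). Since V is invertible (lower-triangular with 1s on the diagonal, up to permutation), solve by back-substitution:
  V =
[[1, 0, 0, 0],
 [0, 1, 1, 0],
 [0, 1, 0, 0],
 [1, 1, -1, 1]]
  V a = (3, -2, -4, -1)
Solving gives a = (3, -4, 2, 2).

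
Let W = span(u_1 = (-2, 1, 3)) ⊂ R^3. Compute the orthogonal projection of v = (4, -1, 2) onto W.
proj_W(v) = (3/7, -3/14, -9/14)

Set up U = [u_1 | ... | u_1] ∈ R^(3×1). The projector onto W = col(U) is P = U (U^T U)^(-1) U^T.
Compute U^T U =
  [14],
and U^T v = (-3).
Solve U^T U · c = U^T v for the coefficients: c = (-3/14). The projection is proj_W(v) = U c.
Check: (v - proj_W(v)) · u_1 = 0  (should be 0).
Result: proj_W(v) = (3/7, -3/14, -9/14).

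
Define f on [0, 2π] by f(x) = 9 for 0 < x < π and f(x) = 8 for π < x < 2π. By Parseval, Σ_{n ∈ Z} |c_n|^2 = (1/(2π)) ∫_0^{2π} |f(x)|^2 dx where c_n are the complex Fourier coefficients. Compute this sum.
Σ |c_n|^2 = 145/2

Parseval equates the L^2 energy of f (normalised by 1/(2π)) with the ℓ^2 sum of its Fourier coefficients: (1/(2π)) ∫_0^{2π} |f|^2 = Σ |c_n|^2.
Compute the left side: (1/(2π)) [∫_0^π 9^2 dx + ∫_π^{2π} 8^2 dx] = (1/(2π)) · (81π + 64π) = (81 + 64)/2 = 145/2.
So Σ_{n ∈ Z} |c_n|^2 = 145/2.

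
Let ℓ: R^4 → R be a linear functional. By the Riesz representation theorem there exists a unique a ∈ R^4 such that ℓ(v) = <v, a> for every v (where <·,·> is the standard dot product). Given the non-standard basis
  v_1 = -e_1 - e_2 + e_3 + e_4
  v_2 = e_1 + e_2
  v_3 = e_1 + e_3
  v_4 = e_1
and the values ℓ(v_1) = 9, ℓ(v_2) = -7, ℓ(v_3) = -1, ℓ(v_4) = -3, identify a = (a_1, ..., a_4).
a = (-3, -4, 2, 0)

Write a = (a_1, ..., a_4) in the standard basis. For each basis vector v_i, ℓ(v_i) = <v_i, a> is a linear equation in the a_j's. Collect the n equations into a matrix system V a = ℓ, where row i of V is v_i (expressed in the standard basis). Since V is invertible (lower-triangular with 1s on the diagonal, up to permutation), solve by back-substitution:
  V =
[[-1, -1, 1, 1],
 [1, 1, 0, 0],
 [1, 0, 1, 0],
 [1, 0, 0, 0]]
  V a = (9, -7, -1, -3)
Solving gives a = (-3, -4, 2, 0).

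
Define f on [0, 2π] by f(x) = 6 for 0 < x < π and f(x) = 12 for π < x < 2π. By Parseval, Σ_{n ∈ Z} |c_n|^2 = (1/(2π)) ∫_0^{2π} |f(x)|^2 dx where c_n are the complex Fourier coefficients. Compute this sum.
Σ |c_n|^2 = 90

Parseval equates the L^2 energy of f (normalised by 1/(2π)) with the ℓ^2 sum of its Fourier coefficients: (1/(2π)) ∫_0^{2π} |f|^2 = Σ |c_n|^2.
Compute the left side: (1/(2π)) [∫_0^π 6^2 dx + ∫_π^{2π} 12^2 dx] = (1/(2π)) · (36π + 144π) = (36 + 144)/2 = 90.
So Σ_{n ∈ Z} |c_n|^2 = 90.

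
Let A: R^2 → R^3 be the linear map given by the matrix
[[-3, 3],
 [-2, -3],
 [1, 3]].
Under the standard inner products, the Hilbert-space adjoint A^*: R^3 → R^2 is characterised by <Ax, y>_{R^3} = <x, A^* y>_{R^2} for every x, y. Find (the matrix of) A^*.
A^* = A^T =
[[-3, -2, 1],
 [3, -3, 3]]

For real matrices with standard dot products, the defining identity <Ax, y> = <x, A^* y> gives (Ax)^T y = x^T (A^*) y, i.e. x^T A^T y = x^T (A^*) y. Since this holds for all x, y, we must have A^* = A^T. Therefore
A^* =
[[-3, -2, 1],
 [3, -3, 3]].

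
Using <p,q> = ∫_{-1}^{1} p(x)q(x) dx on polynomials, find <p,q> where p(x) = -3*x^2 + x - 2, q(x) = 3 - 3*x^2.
<p,q> = -52/5

Expand the product: p(x)·q(x) = 9*x^4 - 3*x^3 - 3*x^2 + 3*x - 6.
∫_{-1}^{1} of each monomial x^k gives [2/(k+1) if k even, 0 if k odd]. Integrating term-by-term (or equivalently evaluating the antiderivative F(x) = 9*x^5/5 - 3*x^4/4 - x^3 + 3*x^2/2 - 6*x at the endpoints):
  F(1) − F(−1) = -89/20 − (119/20) = -52/5.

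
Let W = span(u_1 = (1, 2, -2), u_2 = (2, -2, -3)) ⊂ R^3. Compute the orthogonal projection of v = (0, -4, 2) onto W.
proj_W(v) = (-80/137, -556/137, 226/137)

Set up U = [u_1 | ... | u_2] ∈ R^(3×2). The projector onto W = col(U) is P = U (U^T U)^(-1) U^T.
Compute U^T U =
  [9, 4]
  [4, 17],
and U^T v = (-12, 2).
Solve U^T U · c = U^T v for the coefficients: c = (-212/137, 66/137). The projection is proj_W(v) = U c.
Check: (v - proj_W(v)) · u_1 = 0  (should be 0).
Check: (v - proj_W(v)) · u_2 = 0  (should be 0).
Result: proj_W(v) = (-80/137, -556/137, 226/137).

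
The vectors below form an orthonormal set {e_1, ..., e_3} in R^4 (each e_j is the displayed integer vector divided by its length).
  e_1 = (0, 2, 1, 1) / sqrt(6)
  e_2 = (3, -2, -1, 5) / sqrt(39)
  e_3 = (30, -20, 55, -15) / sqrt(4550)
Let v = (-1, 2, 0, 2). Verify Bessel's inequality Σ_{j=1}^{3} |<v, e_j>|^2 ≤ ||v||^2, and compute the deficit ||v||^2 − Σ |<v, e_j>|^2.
Σ |<v, e_j>|^2 = 59/7; ||v||^2 = 9; deficit = 4/7

Write each e_j = u_j / sqrt(<u_j, u_j>) where u_j is the displayed integer vector. Then <v, e_j> = <v, u_j> / sqrt(<u_j, u_j>), so |<v, e_j>|^2 = <v, u_j>^2 / <u_j, u_j>.
Coefficients: <v, e_1> = 6/sqrt(6), <v, e_2> = 3/sqrt(39), <v, e_3> = -100/sqrt(4550).
Square and sum: Σ |<v, e_j>|^2 = 59/7.
Compute ||v||^2 = v·v = 9.
Deficit = 9 − 59/7 = 4/7 ≥ 0, confirming Bessel's inequality. (The deficit equals ||v − Σ <v,e_j> e_j||^2, the squared distance from v to span{e_j}.)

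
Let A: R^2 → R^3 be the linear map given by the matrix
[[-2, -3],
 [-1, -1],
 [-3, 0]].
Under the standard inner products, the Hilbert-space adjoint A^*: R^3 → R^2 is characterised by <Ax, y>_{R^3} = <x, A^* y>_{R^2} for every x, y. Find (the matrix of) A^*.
A^* = A^T =
[[-2, -1, -3],
 [-3, -1, 0]]

For real matrices with standard dot products, the defining identity <Ax, y> = <x, A^* y> gives (Ax)^T y = x^T (A^*) y, i.e. x^T A^T y = x^T (A^*) y. Since this holds for all x, y, we must have A^* = A^T. Therefore
A^* =
[[-2, -1, -3],
 [-3, -1, 0]].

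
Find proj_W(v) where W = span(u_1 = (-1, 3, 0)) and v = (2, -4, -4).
proj_W(v) = (7/5, -21/5, 0)

Set up U = [u_1 | ... | u_1] ∈ R^(3×1). The projector onto W = col(U) is P = U (U^T U)^(-1) U^T.
Compute U^T U =
  [10],
and U^T v = (-14).
Solve U^T U · c = U^T v for the coefficients: c = (-7/5). The projection is proj_W(v) = U c.
Check: (v - proj_W(v)) · u_1 = 0  (should be 0).
Result: proj_W(v) = (7/5, -21/5, 0).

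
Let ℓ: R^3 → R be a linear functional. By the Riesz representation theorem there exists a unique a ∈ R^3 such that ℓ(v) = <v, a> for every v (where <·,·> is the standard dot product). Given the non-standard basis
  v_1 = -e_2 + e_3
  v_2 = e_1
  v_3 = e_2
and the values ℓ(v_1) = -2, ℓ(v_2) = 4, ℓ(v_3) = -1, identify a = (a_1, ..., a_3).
a = (4, -1, -3)

Write a = (a_1, ..., a_3) in the standard basis. For each basis vector v_i, ℓ(v_i) = <v_i, a> is a linear equation in the a_j's. Collect the n equations into a matrix system V a = ℓ, where row i of V is v_i (expressed in the standard basis). Since V is invertible (lower-triangular with 1s on the diagonal, up to permutation), solve by back-substitution:
  V =
[[0, -1, 1],
 [1, 0, 0],
 [0, 1, 0]]
  V a = (-2, 4, -1)
Solving gives a = (4, -1, -3).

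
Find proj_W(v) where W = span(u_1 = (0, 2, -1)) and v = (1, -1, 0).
proj_W(v) = (0, -4/5, 2/5)

Set up U = [u_1 | ... | u_1] ∈ R^(3×1). The projector onto W = col(U) is P = U (U^T U)^(-1) U^T.
Compute U^T U =
  [5],
and U^T v = (-2).
Solve U^T U · c = U^T v for the coefficients: c = (-2/5). The projection is proj_W(v) = U c.
Check: (v - proj_W(v)) · u_1 = 0  (should be 0).
Result: proj_W(v) = (0, -4/5, 2/5).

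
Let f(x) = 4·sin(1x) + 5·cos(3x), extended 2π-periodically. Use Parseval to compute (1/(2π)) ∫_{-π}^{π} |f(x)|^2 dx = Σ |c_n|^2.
Σ |c_n|^2 = 41/2

Expand |f|^2 and use orthogonality of {sin(nx), cos(mx)} on [-π, π]:
  ∫_{-π}^{π} sin(nx)^2 dx = π, ∫ cos(mx)^2 dx = π, and cross terms integrate to 0.
So ∫_{-π}^{π} f(x)^2 dx = 4^2 · π + 5^2 · π = (16 + 25)π.
Divide by 2π: (16 + 25)/2 = 41/2.
By Parseval, this equals Σ |c_n|^2.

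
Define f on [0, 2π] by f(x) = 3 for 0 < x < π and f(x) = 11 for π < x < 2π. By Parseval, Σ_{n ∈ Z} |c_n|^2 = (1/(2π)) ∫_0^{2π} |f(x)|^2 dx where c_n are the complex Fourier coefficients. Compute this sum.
Σ |c_n|^2 = 65

Parseval equates the L^2 energy of f (normalised by 1/(2π)) with the ℓ^2 sum of its Fourier coefficients: (1/(2π)) ∫_0^{2π} |f|^2 = Σ |c_n|^2.
Compute the left side: (1/(2π)) [∫_0^π 3^2 dx + ∫_π^{2π} 11^2 dx] = (1/(2π)) · (9π + 121π) = (9 + 121)/2 = 65.
So Σ_{n ∈ Z} |c_n|^2 = 65.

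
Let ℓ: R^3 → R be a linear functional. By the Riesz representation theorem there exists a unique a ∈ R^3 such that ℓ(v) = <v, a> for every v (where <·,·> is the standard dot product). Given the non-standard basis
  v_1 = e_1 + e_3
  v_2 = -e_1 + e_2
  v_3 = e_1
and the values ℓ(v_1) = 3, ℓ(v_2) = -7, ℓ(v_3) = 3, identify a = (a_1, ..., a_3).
a = (3, -4, 0)

Write a = (a_1, ..., a_3) in the standard basis. For each basis vector v_i, ℓ(v_i) = <v_i, a> is a linear equation in the a_j's. Collect the n equations into a matrix system V a = ℓ, where row i of V is v_i (expressed in the standard basis). Since V is invertible (lower-triangular with 1s on the diagonal, up to permutation), solve by back-substitution:
  V =
[[1, 0, 1],
 [-1, 1, 0],
 [1, 0, 0]]
  V a = (3, -7, 3)
Solving gives a = (3, -4, 0).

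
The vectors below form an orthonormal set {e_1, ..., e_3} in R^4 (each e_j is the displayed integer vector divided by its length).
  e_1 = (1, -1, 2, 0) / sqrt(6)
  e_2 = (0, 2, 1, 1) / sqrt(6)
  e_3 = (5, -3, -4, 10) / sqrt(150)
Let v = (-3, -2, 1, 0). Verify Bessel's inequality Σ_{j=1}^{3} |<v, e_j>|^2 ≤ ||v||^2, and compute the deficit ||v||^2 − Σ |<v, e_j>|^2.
Σ |<v, e_j>|^2 = 419/150; ||v||^2 = 14; deficit = 1681/150

Write each e_j = u_j / sqrt(<u_j, u_j>) where u_j is the displayed integer vector. Then <v, e_j> = <v, u_j> / sqrt(<u_j, u_j>), so |<v, e_j>|^2 = <v, u_j>^2 / <u_j, u_j>.
Coefficients: <v, e_1> = 1/sqrt(6), <v, e_2> = -3/sqrt(6), <v, e_3> = -13/sqrt(150).
Square and sum: Σ |<v, e_j>|^2 = 419/150.
Compute ||v||^2 = v·v = 14.
Deficit = 14 − 419/150 = 1681/150 ≥ 0, confirming Bessel's inequality. (The deficit equals ||v − Σ <v,e_j> e_j||^2, the squared distance from v to span{e_j}.)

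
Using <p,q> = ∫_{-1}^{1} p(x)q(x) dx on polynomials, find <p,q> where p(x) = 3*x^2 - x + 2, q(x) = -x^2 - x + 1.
<p,q> = 62/15

Expand the product: p(x)·q(x) = -3*x^4 - 2*x^3 + 2*x^2 - 3*x + 2.
∫_{-1}^{1} of each monomial x^k gives [2/(k+1) if k even, 0 if k odd]. Integrating term-by-term (or equivalently evaluating the antiderivative F(x) = -3*x^5/5 - x^4/2 + 2*x^3/3 - 3*x^2/2 + 2*x at the endpoints):
  F(1) − F(−1) = 1/15 − (-61/15) = 62/15.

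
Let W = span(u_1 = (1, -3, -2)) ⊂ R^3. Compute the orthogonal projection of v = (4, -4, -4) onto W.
proj_W(v) = (12/7, -36/7, -24/7)

Set up U = [u_1 | ... | u_1] ∈ R^(3×1). The projector onto W = col(U) is P = U (U^T U)^(-1) U^T.
Compute U^T U =
  [14],
and U^T v = (24).
Solve U^T U · c = U^T v for the coefficients: c = (12/7). The projection is proj_W(v) = U c.
Check: (v - proj_W(v)) · u_1 = 0  (should be 0).
Result: proj_W(v) = (12/7, -36/7, -24/7).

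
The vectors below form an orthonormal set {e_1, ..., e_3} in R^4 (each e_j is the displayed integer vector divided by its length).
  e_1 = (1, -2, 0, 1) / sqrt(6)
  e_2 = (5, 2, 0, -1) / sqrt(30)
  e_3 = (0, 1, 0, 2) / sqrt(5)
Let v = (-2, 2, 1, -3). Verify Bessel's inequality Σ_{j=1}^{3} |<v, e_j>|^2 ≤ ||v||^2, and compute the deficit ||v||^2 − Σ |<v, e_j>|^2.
Σ |<v, e_j>|^2 = 17; ||v||^2 = 18; deficit = 1

Write each e_j = u_j / sqrt(<u_j, u_j>) where u_j is the displayed integer vector. Then <v, e_j> = <v, u_j> / sqrt(<u_j, u_j>), so |<v, e_j>|^2 = <v, u_j>^2 / <u_j, u_j>.
Coefficients: <v, e_1> = -9/sqrt(6), <v, e_2> = -3/sqrt(30), <v, e_3> = -4/sqrt(5).
Square and sum: Σ |<v, e_j>|^2 = 17.
Compute ||v||^2 = v·v = 18.
Deficit = 18 − 17 = 1 ≥ 0, confirming Bessel's inequality. (The deficit equals ||v − Σ <v,e_j> e_j||^2, the squared distance from v to span{e_j}.)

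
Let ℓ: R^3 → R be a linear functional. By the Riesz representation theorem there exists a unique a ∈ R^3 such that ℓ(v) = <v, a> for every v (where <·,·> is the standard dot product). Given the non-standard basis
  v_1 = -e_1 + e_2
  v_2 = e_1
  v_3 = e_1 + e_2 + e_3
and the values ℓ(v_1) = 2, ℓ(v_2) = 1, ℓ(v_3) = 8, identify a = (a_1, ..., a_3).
a = (1, 3, 4)

Write a = (a_1, ..., a_3) in the standard basis. For each basis vector v_i, ℓ(v_i) = <v_i, a> is a linear equation in the a_j's. Collect the n equations into a matrix system V a = ℓ, where row i of V is v_i (expressed in the standard basis). Since V is invertible (lower-triangular with 1s on the diagonal, up to permutation), solve by back-substitution:
  V =
[[-1, 1, 0],
 [1, 0, 0],
 [1, 1, 1]]
  V a = (2, 1, 8)
Solving gives a = (1, 3, 4).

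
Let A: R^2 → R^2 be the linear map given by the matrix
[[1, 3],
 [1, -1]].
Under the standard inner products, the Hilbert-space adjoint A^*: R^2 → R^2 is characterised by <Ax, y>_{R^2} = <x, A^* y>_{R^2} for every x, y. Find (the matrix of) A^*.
A^* = A^T =
[[1, 1],
 [3, -1]]

For real matrices with standard dot products, the defining identity <Ax, y> = <x, A^* y> gives (Ax)^T y = x^T (A^*) y, i.e. x^T A^T y = x^T (A^*) y. Since this holds for all x, y, we must have A^* = A^T. Therefore
A^* =
[[1, 1],
 [3, -1]].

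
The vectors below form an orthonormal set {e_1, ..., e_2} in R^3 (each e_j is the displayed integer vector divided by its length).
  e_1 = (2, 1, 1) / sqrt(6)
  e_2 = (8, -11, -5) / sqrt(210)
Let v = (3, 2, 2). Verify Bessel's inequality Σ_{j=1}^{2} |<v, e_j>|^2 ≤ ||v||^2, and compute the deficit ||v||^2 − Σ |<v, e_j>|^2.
Σ |<v, e_j>|^2 = 594/35; ||v||^2 = 17; deficit = 1/35

Write each e_j = u_j / sqrt(<u_j, u_j>) where u_j is the displayed integer vector. Then <v, e_j> = <v, u_j> / sqrt(<u_j, u_j>), so |<v, e_j>|^2 = <v, u_j>^2 / <u_j, u_j>.
Coefficients: <v, e_1> = 10/sqrt(6), <v, e_2> = -8/sqrt(210).
Square and sum: Σ |<v, e_j>|^2 = 594/35.
Compute ||v||^2 = v·v = 17.
Deficit = 17 − 594/35 = 1/35 ≥ 0, confirming Bessel's inequality. (The deficit equals ||v − Σ <v,e_j> e_j||^2, the squared distance from v to span{e_j}.)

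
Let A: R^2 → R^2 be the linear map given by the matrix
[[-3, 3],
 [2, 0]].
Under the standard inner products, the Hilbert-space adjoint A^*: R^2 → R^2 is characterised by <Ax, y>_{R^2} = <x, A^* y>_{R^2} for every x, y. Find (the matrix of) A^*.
A^* = A^T =
[[-3, 2],
 [3, 0]]

For real matrices with standard dot products, the defining identity <Ax, y> = <x, A^* y> gives (Ax)^T y = x^T (A^*) y, i.e. x^T A^T y = x^T (A^*) y. Since this holds for all x, y, we must have A^* = A^T. Therefore
A^* =
[[-3, 2],
 [3, 0]].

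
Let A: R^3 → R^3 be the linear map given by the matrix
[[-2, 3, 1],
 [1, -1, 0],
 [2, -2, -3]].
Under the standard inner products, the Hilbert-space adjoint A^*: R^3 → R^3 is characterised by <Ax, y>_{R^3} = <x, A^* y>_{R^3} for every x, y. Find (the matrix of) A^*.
A^* = A^T =
[[-2, 1, 2],
 [3, -1, -2],
 [1, 0, -3]]

For real matrices with standard dot products, the defining identity <Ax, y> = <x, A^* y> gives (Ax)^T y = x^T (A^*) y, i.e. x^T A^T y = x^T (A^*) y. Since this holds for all x, y, we must have A^* = A^T. Therefore
A^* =
[[-2, 1, 2],
 [3, -1, -2],
 [1, 0, -3]].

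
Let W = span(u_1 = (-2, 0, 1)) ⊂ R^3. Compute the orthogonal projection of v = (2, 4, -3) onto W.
proj_W(v) = (14/5, 0, -7/5)

Set up U = [u_1 | ... | u_1] ∈ R^(3×1). The projector onto W = col(U) is P = U (U^T U)^(-1) U^T.
Compute U^T U =
  [5],
and U^T v = (-7).
Solve U^T U · c = U^T v for the coefficients: c = (-7/5). The projection is proj_W(v) = U c.
Check: (v - proj_W(v)) · u_1 = 0  (should be 0).
Result: proj_W(v) = (14/5, 0, -7/5).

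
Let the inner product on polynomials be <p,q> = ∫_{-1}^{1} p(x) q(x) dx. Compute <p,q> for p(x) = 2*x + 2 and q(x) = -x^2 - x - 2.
<p,q> = -32/3

Expand the product: p(x)·q(x) = -2*x^3 - 4*x^2 - 6*x - 4.
∫_{-1}^{1} of each monomial x^k gives [2/(k+1) if k even, 0 if k odd]. Integrating term-by-term (or equivalently evaluating the antiderivative F(x) = -x^4/2 - 4*x^3/3 - 3*x^2 - 4*x at the endpoints):
  F(1) − F(−1) = -53/6 − (11/6) = -32/3.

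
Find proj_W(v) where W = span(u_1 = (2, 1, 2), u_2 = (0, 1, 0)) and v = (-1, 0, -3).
proj_W(v) = (-2, 0, -2)

Set up U = [u_1 | ... | u_2] ∈ R^(3×2). The projector onto W = col(U) is P = U (U^T U)^(-1) U^T.
Compute U^T U =
  [9, 1]
  [1, 1],
and U^T v = (-8, 0).
Solve U^T U · c = U^T v for the coefficients: c = (-1, 1). The projection is proj_W(v) = U c.
Check: (v - proj_W(v)) · u_1 = 0  (should be 0).
Check: (v - proj_W(v)) · u_2 = 0  (should be 0).
Result: proj_W(v) = (-2, 0, -2).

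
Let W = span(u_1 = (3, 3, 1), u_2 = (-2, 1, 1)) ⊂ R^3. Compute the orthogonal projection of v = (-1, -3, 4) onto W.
proj_W(v) = (-104/55, -17/22, -1/110)

Set up U = [u_1 | ... | u_2] ∈ R^(3×2). The projector onto W = col(U) is P = U (U^T U)^(-1) U^T.
Compute U^T U =
  [19, -2]
  [-2, 6],
and U^T v = (-8, 3).
Solve U^T U · c = U^T v for the coefficients: c = (-21/55, 41/110). The projection is proj_W(v) = U c.
Check: (v - proj_W(v)) · u_1 = 0  (should be 0).
Check: (v - proj_W(v)) · u_2 = 0  (should be 0).
Result: proj_W(v) = (-104/55, -17/22, -1/110).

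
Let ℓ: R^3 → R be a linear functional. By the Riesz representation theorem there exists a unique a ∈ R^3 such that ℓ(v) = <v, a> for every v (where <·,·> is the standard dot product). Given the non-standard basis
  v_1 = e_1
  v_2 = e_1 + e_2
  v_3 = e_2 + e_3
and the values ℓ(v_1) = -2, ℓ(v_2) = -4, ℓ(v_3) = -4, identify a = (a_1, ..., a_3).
a = (-2, -2, -2)

Write a = (a_1, ..., a_3) in the standard basis. For each basis vector v_i, ℓ(v_i) = <v_i, a> is a linear equation in the a_j's. Collect the n equations into a matrix system V a = ℓ, where row i of V is v_i (expressed in the standard basis). Since V is invertible (lower-triangular with 1s on the diagonal, up to permutation), solve by back-substitution:
  V =
[[1, 0, 0],
 [1, 1, 0],
 [0, 1, 1]]
  V a = (-2, -4, -4)
Solving gives a = (-2, -2, -2).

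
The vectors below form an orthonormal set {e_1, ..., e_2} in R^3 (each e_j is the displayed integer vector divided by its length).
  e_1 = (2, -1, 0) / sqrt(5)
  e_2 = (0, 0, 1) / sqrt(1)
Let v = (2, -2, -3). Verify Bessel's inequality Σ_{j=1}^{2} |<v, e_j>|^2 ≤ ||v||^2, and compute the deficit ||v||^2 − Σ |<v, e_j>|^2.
Σ |<v, e_j>|^2 = 81/5; ||v||^2 = 17; deficit = 4/5

Write each e_j = u_j / sqrt(<u_j, u_j>) where u_j is the displayed integer vector. Then <v, e_j> = <v, u_j> / sqrt(<u_j, u_j>), so |<v, e_j>|^2 = <v, u_j>^2 / <u_j, u_j>.
Coefficients: <v, e_1> = 6/sqrt(5), <v, e_2> = -3/sqrt(1).
Square and sum: Σ |<v, e_j>|^2 = 81/5.
Compute ||v||^2 = v·v = 17.
Deficit = 17 − 81/5 = 4/5 ≥ 0, confirming Bessel's inequality. (The deficit equals ||v − Σ <v,e_j> e_j||^2, the squared distance from v to span{e_j}.)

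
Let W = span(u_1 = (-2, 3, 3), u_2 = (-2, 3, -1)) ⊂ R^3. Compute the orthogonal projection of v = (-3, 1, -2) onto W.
proj_W(v) = (-18/13, 27/13, -2)

Set up U = [u_1 | ... | u_2] ∈ R^(3×2). The projector onto W = col(U) is P = U (U^T U)^(-1) U^T.
Compute U^T U =
  [22, 10]
  [10, 14],
and U^T v = (3, 11).
Solve U^T U · c = U^T v for the coefficients: c = (-17/52, 53/52). The projection is proj_W(v) = U c.
Check: (v - proj_W(v)) · u_1 = 0  (should be 0).
Check: (v - proj_W(v)) · u_2 = 0  (should be 0).
Result: proj_W(v) = (-18/13, 27/13, -2).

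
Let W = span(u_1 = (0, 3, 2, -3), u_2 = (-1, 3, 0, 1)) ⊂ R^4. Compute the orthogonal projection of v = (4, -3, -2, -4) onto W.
proj_W(v) = (184/103, -831/206, 91/103, -641/206)

Set up U = [u_1 | ... | u_2] ∈ R^(4×2). The projector onto W = col(U) is P = U (U^T U)^(-1) U^T.
Compute U^T U =
  [22, 6]
  [6, 11],
and U^T v = (-1, -17).
Solve U^T U · c = U^T v for the coefficients: c = (91/206, -184/103). The projection is proj_W(v) = U c.
Check: (v - proj_W(v)) · u_1 = 0  (should be 0).
Check: (v - proj_W(v)) · u_2 = 0  (should be 0).
Result: proj_W(v) = (184/103, -831/206, 91/103, -641/206).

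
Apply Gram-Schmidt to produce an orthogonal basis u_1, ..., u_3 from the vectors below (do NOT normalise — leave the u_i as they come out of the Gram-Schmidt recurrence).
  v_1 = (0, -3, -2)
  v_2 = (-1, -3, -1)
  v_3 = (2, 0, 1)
Orthogonal basis:
  u_1 = (0, -3, -2)
  u_2 = (-1, -6/13, 9/13)
  u_3 = (27/22, -9/11, 27/22)

Apply the Gram-Schmidt recurrence
  u_1 = v_1
  u_i = v_i − Σ_{j<i} ((v_i · u_j) / (u_j · u_j)) · u_j.

Step by step this gives:
  u_1 = (0, -3, -2)
  u_2 = (-1, -6/13, 9/13)
  u_3 = (27/22, -9/11, 27/22)

Orthogonality check:
  u_2 · u_1 = 0 (should be 0)
  u_3 · u_1 = 0 (should be 0)
  u_3 · u_2 = 0 (should be 0)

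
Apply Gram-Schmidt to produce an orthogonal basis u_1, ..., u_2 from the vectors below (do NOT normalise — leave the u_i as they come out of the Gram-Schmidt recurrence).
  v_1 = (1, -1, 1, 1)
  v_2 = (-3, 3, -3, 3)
Orthogonal basis:
  u_1 = (1, -1, 1, 1)
  u_2 = (-3/2, 3/2, -3/2, 9/2)

Apply the Gram-Schmidt recurrence
  u_1 = v_1
  u_i = v_i − Σ_{j<i} ((v_i · u_j) / (u_j · u_j)) · u_j.

Step by step this gives:
  u_1 = (1, -1, 1, 1)
  u_2 = (-3/2, 3/2, -3/2, 9/2)

Orthogonality check:
  u_2 · u_1 = 0 (should be 0)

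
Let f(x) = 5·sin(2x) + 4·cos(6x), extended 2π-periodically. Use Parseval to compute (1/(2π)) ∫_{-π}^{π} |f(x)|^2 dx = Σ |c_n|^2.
Σ |c_n|^2 = 41/2

Expand |f|^2 and use orthogonality of {sin(nx), cos(mx)} on [-π, π]:
  ∫_{-π}^{π} sin(nx)^2 dx = π, ∫ cos(mx)^2 dx = π, and cross terms integrate to 0.
So ∫_{-π}^{π} f(x)^2 dx = 5^2 · π + 4^2 · π = (25 + 16)π.
Divide by 2π: (25 + 16)/2 = 41/2.
By Parseval, this equals Σ |c_n|^2.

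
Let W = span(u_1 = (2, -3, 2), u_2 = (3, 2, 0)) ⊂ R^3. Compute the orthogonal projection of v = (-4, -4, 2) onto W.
proj_W(v) = (-812/221, -992/221, 16/17)

Set up U = [u_1 | ... | u_2] ∈ R^(3×2). The projector onto W = col(U) is P = U (U^T U)^(-1) U^T.
Compute U^T U =
  [17, 0]
  [0, 13],
and U^T v = (8, -20).
Solve U^T U · c = U^T v for the coefficients: c = (8/17, -20/13). The projection is proj_W(v) = U c.
Check: (v - proj_W(v)) · u_1 = 0  (should be 0).
Check: (v - proj_W(v)) · u_2 = 0  (should be 0).
Result: proj_W(v) = (-812/221, -992/221, 16/17).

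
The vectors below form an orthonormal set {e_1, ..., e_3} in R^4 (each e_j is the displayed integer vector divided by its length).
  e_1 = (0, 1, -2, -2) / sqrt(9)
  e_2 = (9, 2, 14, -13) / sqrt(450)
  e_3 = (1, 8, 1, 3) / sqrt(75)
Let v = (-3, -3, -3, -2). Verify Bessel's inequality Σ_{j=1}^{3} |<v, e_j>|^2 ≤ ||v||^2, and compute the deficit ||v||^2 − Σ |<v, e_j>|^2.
Σ |<v, e_j>|^2 = 1403/50; ||v||^2 = 31; deficit = 147/50

Write each e_j = u_j / sqrt(<u_j, u_j>) where u_j is the displayed integer vector. Then <v, e_j> = <v, u_j> / sqrt(<u_j, u_j>), so |<v, e_j>|^2 = <v, u_j>^2 / <u_j, u_j>.
Coefficients: <v, e_1> = 7/sqrt(9), <v, e_2> = -49/sqrt(450), <v, e_3> = -36/sqrt(75).
Square and sum: Σ |<v, e_j>|^2 = 1403/50.
Compute ||v||^2 = v·v = 31.
Deficit = 31 − 1403/50 = 147/50 ≥ 0, confirming Bessel's inequality. (The deficit equals ||v − Σ <v,e_j> e_j||^2, the squared distance from v to span{e_j}.)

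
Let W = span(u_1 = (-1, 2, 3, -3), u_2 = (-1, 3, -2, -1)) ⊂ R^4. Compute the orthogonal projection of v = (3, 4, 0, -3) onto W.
proj_W(v) = (-382/329, 984/329, 46/329, -706/329)

Set up U = [u_1 | ... | u_2] ∈ R^(4×2). The projector onto W = col(U) is P = U (U^T U)^(-1) U^T.
Compute U^T U =
  [23, 4]
  [4, 15],
and U^T v = (14, 12).
Solve U^T U · c = U^T v for the coefficients: c = (162/329, 220/329). The projection is proj_W(v) = U c.
Check: (v - proj_W(v)) · u_1 = 0  (should be 0).
Check: (v - proj_W(v)) · u_2 = 0  (should be 0).
Result: proj_W(v) = (-382/329, 984/329, 46/329, -706/329).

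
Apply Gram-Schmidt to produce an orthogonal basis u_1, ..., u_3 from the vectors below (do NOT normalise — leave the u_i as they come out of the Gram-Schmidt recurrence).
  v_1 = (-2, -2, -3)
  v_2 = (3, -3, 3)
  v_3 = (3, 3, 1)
Orthogonal basis:
  u_1 = (-2, -2, -3)
  u_2 = (33/17, -69/17, 24/17)
  u_3 = (5/3, 1/3, -4/3)

Apply the Gram-Schmidt recurrence
  u_1 = v_1
  u_i = v_i − Σ_{j<i} ((v_i · u_j) / (u_j · u_j)) · u_j.

Step by step this gives:
  u_1 = (-2, -2, -3)
  u_2 = (33/17, -69/17, 24/17)
  u_3 = (5/3, 1/3, -4/3)

Orthogonality check:
  u_2 · u_1 = 0 (should be 0)
  u_3 · u_1 = 0 (should be 0)
  u_3 · u_2 = 0 (should be 0)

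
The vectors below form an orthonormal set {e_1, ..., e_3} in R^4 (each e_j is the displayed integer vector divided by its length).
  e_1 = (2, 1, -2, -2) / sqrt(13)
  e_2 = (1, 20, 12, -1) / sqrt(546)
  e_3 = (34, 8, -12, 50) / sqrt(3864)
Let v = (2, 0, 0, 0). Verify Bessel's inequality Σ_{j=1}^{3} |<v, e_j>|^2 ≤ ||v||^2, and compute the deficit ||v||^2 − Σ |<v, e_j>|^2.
Σ |<v, e_j>|^2 = 56/23; ||v||^2 = 4; deficit = 36/23

Write each e_j = u_j / sqrt(<u_j, u_j>) where u_j is the displayed integer vector. Then <v, e_j> = <v, u_j> / sqrt(<u_j, u_j>), so |<v, e_j>|^2 = <v, u_j>^2 / <u_j, u_j>.
Coefficients: <v, e_1> = 4/sqrt(13), <v, e_2> = 2/sqrt(546), <v, e_3> = 68/sqrt(3864).
Square and sum: Σ |<v, e_j>|^2 = 56/23.
Compute ||v||^2 = v·v = 4.
Deficit = 4 − 56/23 = 36/23 ≥ 0, confirming Bessel's inequality. (The deficit equals ||v − Σ <v,e_j> e_j||^2, the squared distance from v to span{e_j}.)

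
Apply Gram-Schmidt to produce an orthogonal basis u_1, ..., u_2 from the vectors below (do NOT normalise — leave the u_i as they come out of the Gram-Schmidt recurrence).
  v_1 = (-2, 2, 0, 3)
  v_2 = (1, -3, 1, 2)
Orthogonal basis:
  u_1 = (-2, 2, 0, 3)
  u_2 = (13/17, -47/17, 1, 40/17)

Apply the Gram-Schmidt recurrence
  u_1 = v_1
  u_i = v_i − Σ_{j<i} ((v_i · u_j) / (u_j · u_j)) · u_j.

Step by step this gives:
  u_1 = (-2, 2, 0, 3)
  u_2 = (13/17, -47/17, 1, 40/17)

Orthogonality check:
  u_2 · u_1 = 0 (should be 0)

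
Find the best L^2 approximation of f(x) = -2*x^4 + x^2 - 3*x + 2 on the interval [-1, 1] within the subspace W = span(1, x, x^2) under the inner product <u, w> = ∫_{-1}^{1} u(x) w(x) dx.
g(x) = -5*x^2/7 - 3*x + 76/35

The best approximation g ∈ W is the orthogonal projection of f onto W. Writing g = a_0 + a_1 x + a_2 x^2, the coefficients solve the normal equations G · a = b where
  G_{ij} = <φ_i, φ_j> and b_i = <f, φ_i>, with φ_0 = 1, φ_1 = x, φ_2 = x^2.
G =
  [2, 0, 2/3]
  [0, 2/3, 0]
  [2/3, 0, 2/5],
b = (58/15, -2, 122/105).
Solving gives a_0 = 76/35, a_1 = -3, a_2 = -5/7, so
  g(x) = -5*x^2/7 - 3*x + 76/35.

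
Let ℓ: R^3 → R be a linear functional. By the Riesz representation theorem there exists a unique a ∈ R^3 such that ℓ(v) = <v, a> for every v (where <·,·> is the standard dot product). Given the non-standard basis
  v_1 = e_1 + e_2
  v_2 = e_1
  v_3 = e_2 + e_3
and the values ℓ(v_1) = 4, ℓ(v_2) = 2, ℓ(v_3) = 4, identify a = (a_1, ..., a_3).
a = (2, 2, 2)

Write a = (a_1, ..., a_3) in the standard basis. For each basis vector v_i, ℓ(v_i) = <v_i, a> is a linear equation in the a_j's. Collect the n equations into a matrix system V a = ℓ, where row i of V is v_i (expressed in the standard basis). Since V is invertible (lower-triangular with 1s on the diagonal, up to permutation), solve by back-substitution:
  V =
[[1, 1, 0],
 [1, 0, 0],
 [0, 1, 1]]
  V a = (4, 2, 4)
Solving gives a = (2, 2, 2).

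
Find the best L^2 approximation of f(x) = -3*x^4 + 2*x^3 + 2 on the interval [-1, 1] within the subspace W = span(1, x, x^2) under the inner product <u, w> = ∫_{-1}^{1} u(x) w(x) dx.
g(x) = -18*x^2/7 + 6*x/5 + 79/35

The best approximation g ∈ W is the orthogonal projection of f onto W. Writing g = a_0 + a_1 x + a_2 x^2, the coefficients solve the normal equations G · a = b where
  G_{ij} = <φ_i, φ_j> and b_i = <f, φ_i>, with φ_0 = 1, φ_1 = x, φ_2 = x^2.
G =
  [2, 0, 2/3]
  [0, 2/3, 0]
  [2/3, 0, 2/5],
b = (14/5, 4/5, 10/21).
Solving gives a_0 = 79/35, a_1 = 6/5, a_2 = -18/7, so
  g(x) = -18*x^2/7 + 6*x/5 + 79/35.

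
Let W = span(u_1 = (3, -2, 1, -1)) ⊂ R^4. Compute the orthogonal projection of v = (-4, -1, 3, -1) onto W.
proj_W(v) = (-6/5, 4/5, -2/5, 2/5)

Set up U = [u_1 | ... | u_1] ∈ R^(4×1). The projector onto W = col(U) is P = U (U^T U)^(-1) U^T.
Compute U^T U =
  [15],
and U^T v = (-6).
Solve U^T U · c = U^T v for the coefficients: c = (-2/5). The projection is proj_W(v) = U c.
Check: (v - proj_W(v)) · u_1 = 0  (should be 0).
Result: proj_W(v) = (-6/5, 4/5, -2/5, 2/5).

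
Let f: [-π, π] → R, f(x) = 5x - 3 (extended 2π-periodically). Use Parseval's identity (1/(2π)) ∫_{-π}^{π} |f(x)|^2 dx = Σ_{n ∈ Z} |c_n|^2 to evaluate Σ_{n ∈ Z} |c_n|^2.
Σ |c_n|^2 = 25π^2/3 + 9

Expand and integrate term by term over [-π, π]:
  ∫ (5x)^2 dx = 25·(2π^3/3); ∫ 2·5·(-3)·x dx = 0 (odd integrand); ∫ (-3)^2 dx = 9·2π.
So (1/(2π)) ∫_{-π}^{π} (5x - 3)^2 dx = 25π^2/3 + 9 = 25π^2/3 + 9.
Parseval ⇒ Σ |c_n|^2 = 25π^2/3 + 9.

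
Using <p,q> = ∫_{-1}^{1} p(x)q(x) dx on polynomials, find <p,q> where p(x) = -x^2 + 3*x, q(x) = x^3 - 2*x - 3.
<p,q> = -4/5

Expand the product: p(x)·q(x) = -x^5 + 3*x^4 + 2*x^3 - 3*x^2 - 9*x.
∫_{-1}^{1} of each monomial x^k gives [2/(k+1) if k even, 0 if k odd]. Integrating term-by-term (or equivalently evaluating the antiderivative F(x) = -x^6/6 + 3*x^5/5 + x^4/2 - x^3 - 9*x^2/2 at the endpoints):
  F(1) − F(−1) = -137/30 − (-113/30) = -4/5.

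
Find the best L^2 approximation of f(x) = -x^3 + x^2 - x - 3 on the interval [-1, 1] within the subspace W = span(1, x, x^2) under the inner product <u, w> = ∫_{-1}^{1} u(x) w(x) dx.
g(x) = x^2 - 8*x/5 - 3

The best approximation g ∈ W is the orthogonal projection of f onto W. Writing g = a_0 + a_1 x + a_2 x^2, the coefficients solve the normal equations G · a = b where
  G_{ij} = <φ_i, φ_j> and b_i = <f, φ_i>, with φ_0 = 1, φ_1 = x, φ_2 = x^2.
G =
  [2, 0, 2/3]
  [0, 2/3, 0]
  [2/3, 0, 2/5],
b = (-16/3, -16/15, -8/5).
Solving gives a_0 = -3, a_1 = -8/5, a_2 = 1, so
  g(x) = x^2 - 8*x/5 - 3.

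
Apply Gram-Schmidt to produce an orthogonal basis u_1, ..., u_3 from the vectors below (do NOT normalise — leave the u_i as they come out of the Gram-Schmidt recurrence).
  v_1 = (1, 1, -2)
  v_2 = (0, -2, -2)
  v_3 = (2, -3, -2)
Orthogonal basis:
  u_1 = (1, 1, -2)
  u_2 = (-1/3, -7/3, -4/3)
  u_3 = (21/11, -7/11, 7/11)

Apply the Gram-Schmidt recurrence
  u_1 = v_1
  u_i = v_i − Σ_{j<i} ((v_i · u_j) / (u_j · u_j)) · u_j.

Step by step this gives:
  u_1 = (1, 1, -2)
  u_2 = (-1/3, -7/3, -4/3)
  u_3 = (21/11, -7/11, 7/11)

Orthogonality check:
  u_2 · u_1 = 0 (should be 0)
  u_3 · u_1 = 0 (should be 0)
  u_3 · u_2 = 0 (should be 0)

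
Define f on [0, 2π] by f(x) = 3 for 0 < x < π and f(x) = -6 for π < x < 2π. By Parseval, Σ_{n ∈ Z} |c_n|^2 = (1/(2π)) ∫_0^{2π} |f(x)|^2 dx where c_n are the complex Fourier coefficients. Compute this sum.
Σ |c_n|^2 = 45/2

Parseval equates the L^2 energy of f (normalised by 1/(2π)) with the ℓ^2 sum of its Fourier coefficients: (1/(2π)) ∫_0^{2π} |f|^2 = Σ |c_n|^2.
Compute the left side: (1/(2π)) [∫_0^π 3^2 dx + ∫_π^{2π} (-6)^2 dx] = (1/(2π)) · (9π + 36π) = (9 + 36)/2 = 45/2.
So Σ_{n ∈ Z} |c_n|^2 = 45/2.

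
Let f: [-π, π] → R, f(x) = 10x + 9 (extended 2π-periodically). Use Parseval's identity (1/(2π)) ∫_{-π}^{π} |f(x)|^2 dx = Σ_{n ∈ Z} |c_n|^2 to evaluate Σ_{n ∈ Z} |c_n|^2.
Σ |c_n|^2 = 100π^2/3 + 81

Expand and integrate term by term over [-π, π]:
  ∫ (10x)^2 dx = 100·(2π^3/3); ∫ 2·10·(9)·x dx = 0 (odd integrand); ∫ 9^2 dx = 81·2π.
So (1/(2π)) ∫_{-π}^{π} (10x + 9)^2 dx = 100π^2/3 + 81 = 100π^2/3 + 81.
Parseval ⇒ Σ |c_n|^2 = 100π^2/3 + 81.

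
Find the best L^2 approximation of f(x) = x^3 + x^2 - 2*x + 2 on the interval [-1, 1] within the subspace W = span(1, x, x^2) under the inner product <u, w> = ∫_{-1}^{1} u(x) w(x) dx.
g(x) = x^2 - 7*x/5 + 2

The best approximation g ∈ W is the orthogonal projection of f onto W. Writing g = a_0 + a_1 x + a_2 x^2, the coefficients solve the normal equations G · a = b where
  G_{ij} = <φ_i, φ_j> and b_i = <f, φ_i>, with φ_0 = 1, φ_1 = x, φ_2 = x^2.
G =
  [2, 0, 2/3]
  [0, 2/3, 0]
  [2/3, 0, 2/5],
b = (14/3, -14/15, 26/15).
Solving gives a_0 = 2, a_1 = -7/5, a_2 = 1, so
  g(x) = x^2 - 7*x/5 + 2.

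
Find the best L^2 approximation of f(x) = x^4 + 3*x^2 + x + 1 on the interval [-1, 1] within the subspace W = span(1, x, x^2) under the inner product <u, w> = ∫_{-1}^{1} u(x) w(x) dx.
g(x) = 27*x^2/7 + x + 32/35

The best approximation g ∈ W is the orthogonal projection of f onto W. Writing g = a_0 + a_1 x + a_2 x^2, the coefficients solve the normal equations G · a = b where
  G_{ij} = <φ_i, φ_j> and b_i = <f, φ_i>, with φ_0 = 1, φ_1 = x, φ_2 = x^2.
G =
  [2, 0, 2/3]
  [0, 2/3, 0]
  [2/3, 0, 2/5],
b = (22/5, 2/3, 226/105).
Solving gives a_0 = 32/35, a_1 = 1, a_2 = 27/7, so
  g(x) = 27*x^2/7 + x + 32/35.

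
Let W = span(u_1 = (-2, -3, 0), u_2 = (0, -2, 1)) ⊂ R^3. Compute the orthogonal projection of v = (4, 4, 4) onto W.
proj_W(v) = (152/29, 92/29, 68/29)

Set up U = [u_1 | ... | u_2] ∈ R^(3×2). The projector onto W = col(U) is P = U (U^T U)^(-1) U^T.
Compute U^T U =
  [13, 6]
  [6, 5],
and U^T v = (-20, -4).
Solve U^T U · c = U^T v for the coefficients: c = (-76/29, 68/29). The projection is proj_W(v) = U c.
Check: (v - proj_W(v)) · u_1 = 0  (should be 0).
Check: (v - proj_W(v)) · u_2 = 0  (should be 0).
Result: proj_W(v) = (152/29, 92/29, 68/29).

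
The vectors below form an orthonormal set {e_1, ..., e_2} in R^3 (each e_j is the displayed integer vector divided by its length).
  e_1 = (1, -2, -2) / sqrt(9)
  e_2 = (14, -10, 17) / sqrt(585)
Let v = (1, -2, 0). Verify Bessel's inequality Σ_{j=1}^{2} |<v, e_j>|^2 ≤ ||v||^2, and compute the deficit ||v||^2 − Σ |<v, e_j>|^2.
Σ |<v, e_j>|^2 = 309/65; ||v||^2 = 5; deficit = 16/65

Write each e_j = u_j / sqrt(<u_j, u_j>) where u_j is the displayed integer vector. Then <v, e_j> = <v, u_j> / sqrt(<u_j, u_j>), so |<v, e_j>|^2 = <v, u_j>^2 / <u_j, u_j>.
Coefficients: <v, e_1> = 5/sqrt(9), <v, e_2> = 34/sqrt(585).
Square and sum: Σ |<v, e_j>|^2 = 309/65.
Compute ||v||^2 = v·v = 5.
Deficit = 5 − 309/65 = 16/65 ≥ 0, confirming Bessel's inequality. (The deficit equals ||v − Σ <v,e_j> e_j||^2, the squared distance from v to span{e_j}.)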